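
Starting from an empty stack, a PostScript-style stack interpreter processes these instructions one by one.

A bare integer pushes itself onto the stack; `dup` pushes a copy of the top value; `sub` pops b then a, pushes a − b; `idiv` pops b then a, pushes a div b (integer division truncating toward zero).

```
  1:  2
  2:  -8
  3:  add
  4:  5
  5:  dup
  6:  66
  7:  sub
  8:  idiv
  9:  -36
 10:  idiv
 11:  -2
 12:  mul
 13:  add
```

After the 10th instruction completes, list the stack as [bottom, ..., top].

2    : 2
-8   : 2 -8
add  : -6
5    : -6 5
dup  : -6 5 5
66   : -6 5 5 66
sub  : -6 5 -61
idiv : -6 0
-36  : -6 0 -36
idiv : -6 0

[-6, 0]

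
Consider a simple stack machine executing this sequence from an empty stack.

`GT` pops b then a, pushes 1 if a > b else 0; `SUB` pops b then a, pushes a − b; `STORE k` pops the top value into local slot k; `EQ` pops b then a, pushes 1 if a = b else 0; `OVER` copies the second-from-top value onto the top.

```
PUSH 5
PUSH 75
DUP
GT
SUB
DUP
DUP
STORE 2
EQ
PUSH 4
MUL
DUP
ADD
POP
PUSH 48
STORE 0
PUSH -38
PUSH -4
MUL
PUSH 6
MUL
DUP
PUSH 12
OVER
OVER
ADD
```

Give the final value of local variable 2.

PUSH 5   -> [5]
PUSH 75  -> [5, 75]
DUP      -> [5, 75, 75]
GT       -> [5, 0]
SUB      -> [5]
DUP      -> [5, 5]
DUP      -> [5, 5, 5]
STORE 2  -> [5, 5]
EQ       -> [1]
PUSH 4   -> [1, 4]
MUL      -> [4]
DUP      -> [4, 4]
ADD      -> [8]
POP      -> []
PUSH 48  -> [48]
STORE 0  -> []
PUSH -38 -> [-38]
PUSH -4  -> [-38, -4]
MUL      -> [152]
PUSH 6   -> [152, 6]
MUL      -> [912]
DUP      -> [912, 912]
PUSH 12  -> [912, 912, 12]
OVER     -> [912, 912, 12, 912]
OVER     -> [912, 912, 12, 912, 12]
ADD      -> [912, 912, 12, 924]

5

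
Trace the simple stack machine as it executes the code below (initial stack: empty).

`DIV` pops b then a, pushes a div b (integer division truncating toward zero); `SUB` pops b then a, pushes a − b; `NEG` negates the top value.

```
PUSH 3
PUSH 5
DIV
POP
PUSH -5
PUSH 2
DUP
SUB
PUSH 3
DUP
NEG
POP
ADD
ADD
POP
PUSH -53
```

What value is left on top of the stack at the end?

PUSH 3   → [3]
PUSH 5   → [3, 5]
DIV      → [0]
POP      → []
PUSH -5  → [-5]
PUSH 2   → [-5, 2]
DUP      → [-5, 2, 2]
SUB      → [-5, 0]
PUSH 3   → [-5, 0, 3]
DUP      → [-5, 0, 3, 3]
NEG      → [-5, 0, 3, -3]
POP      → [-5, 0, 3]
ADD      → [-5, 3]
ADD      → [-2]
POP      → []
PUSH -53 → [-53]

-53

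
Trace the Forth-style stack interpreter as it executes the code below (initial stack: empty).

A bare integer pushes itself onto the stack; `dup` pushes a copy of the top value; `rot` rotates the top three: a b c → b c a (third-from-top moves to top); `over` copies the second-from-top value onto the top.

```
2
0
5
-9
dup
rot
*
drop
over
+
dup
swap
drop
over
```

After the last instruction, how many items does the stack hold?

4

2    → 2
0    → 2 0
5    → 2 0 5
-9   → 2 0 5 -9
dup  → 2 0 5 -9 -9
rot  → 2 0 -9 -9 5
*    → 2 0 -9 -45
drop → 2 0 -9
over → 2 0 -9 0
+    → 2 0 -9
dup  → 2 0 -9 -9
swap → 2 0 -9 -9
drop → 2 0 -9
over → 2 0 -9 0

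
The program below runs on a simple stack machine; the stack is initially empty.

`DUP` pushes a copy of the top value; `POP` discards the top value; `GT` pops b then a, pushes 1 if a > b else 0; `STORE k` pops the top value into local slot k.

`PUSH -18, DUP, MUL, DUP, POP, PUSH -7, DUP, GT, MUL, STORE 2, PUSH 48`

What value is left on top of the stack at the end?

PUSH -18 -> -18
DUP      -> -18 -18
MUL      -> 324
DUP      -> 324 324
POP      -> 324
PUSH -7  -> 324 -7
DUP      -> 324 -7 -7
GT       -> 324 0
MUL      -> 0
STORE 2  -> (empty)
PUSH 48  -> 48

48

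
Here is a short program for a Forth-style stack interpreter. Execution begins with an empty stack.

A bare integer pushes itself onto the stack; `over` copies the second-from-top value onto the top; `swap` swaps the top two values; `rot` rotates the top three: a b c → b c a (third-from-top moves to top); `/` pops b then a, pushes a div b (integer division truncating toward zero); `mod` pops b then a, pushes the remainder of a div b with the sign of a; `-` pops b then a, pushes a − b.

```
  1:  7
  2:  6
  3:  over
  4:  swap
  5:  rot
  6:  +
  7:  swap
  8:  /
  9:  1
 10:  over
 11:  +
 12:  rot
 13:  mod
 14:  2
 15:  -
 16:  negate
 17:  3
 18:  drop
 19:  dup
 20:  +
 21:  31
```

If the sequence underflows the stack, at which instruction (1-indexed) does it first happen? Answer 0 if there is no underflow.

12

7    -> [7]
6    -> [7, 6]
over -> [7, 6, 7]
swap -> [7, 7, 6]
rot  -> [7, 6, 7]
+    -> [7, 13]
swap -> [13, 7]
/    -> [1]
1    -> [1, 1]
over -> [1, 1, 1]
+    -> [1, 2]
rot  — needs 3 operands, stack has 2 → underflow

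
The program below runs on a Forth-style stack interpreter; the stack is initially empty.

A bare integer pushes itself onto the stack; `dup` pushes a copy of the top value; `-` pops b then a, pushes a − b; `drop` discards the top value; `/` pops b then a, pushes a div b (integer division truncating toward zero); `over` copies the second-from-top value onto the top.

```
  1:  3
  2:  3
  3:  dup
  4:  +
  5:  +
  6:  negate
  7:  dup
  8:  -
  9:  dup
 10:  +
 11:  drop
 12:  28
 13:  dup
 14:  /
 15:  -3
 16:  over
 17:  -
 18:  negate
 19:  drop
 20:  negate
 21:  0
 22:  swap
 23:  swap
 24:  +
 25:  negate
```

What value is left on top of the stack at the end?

3      -> [3]
3      -> [3, 3]
dup    -> [3, 3, 3]
+      -> [3, 6]
+      -> [9]
negate -> [-9]
dup    -> [-9, -9]
-      -> [0]
dup    -> [0, 0]
+      -> [0]
drop   -> []
28     -> [28]
dup    -> [28, 28]
/      -> [1]
-3     -> [1, -3]
over   -> [1, -3, 1]
-      -> [1, -4]
negate -> [1, 4]
drop   -> [1]
negate -> [-1]
0      -> [-1, 0]
swap   -> [0, -1]
swap   -> [-1, 0]
+      -> [-1]
negate -> [1]

1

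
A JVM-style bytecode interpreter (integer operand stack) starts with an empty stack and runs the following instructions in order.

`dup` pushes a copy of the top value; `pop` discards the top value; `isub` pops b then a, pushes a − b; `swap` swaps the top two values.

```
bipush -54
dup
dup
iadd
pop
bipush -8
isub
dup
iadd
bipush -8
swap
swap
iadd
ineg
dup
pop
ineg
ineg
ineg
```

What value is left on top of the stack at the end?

-100

bipush -54 -> [-54]
dup        -> [-54, -54]
dup        -> [-54, -54, -54]
iadd       -> [-54, -108]
pop        -> [-54]
bipush -8  -> [-54, -8]
isub       -> [-46]
dup        -> [-46, -46]
iadd       -> [-92]
bipush -8  -> [-92, -8]
swap       -> [-8, -92]
swap       -> [-92, -8]
iadd       -> [-100]
ineg       -> [100]
dup        -> [100, 100]
pop        -> [100]
ineg       -> [-100]
ineg       -> [100]
ineg       -> [-100]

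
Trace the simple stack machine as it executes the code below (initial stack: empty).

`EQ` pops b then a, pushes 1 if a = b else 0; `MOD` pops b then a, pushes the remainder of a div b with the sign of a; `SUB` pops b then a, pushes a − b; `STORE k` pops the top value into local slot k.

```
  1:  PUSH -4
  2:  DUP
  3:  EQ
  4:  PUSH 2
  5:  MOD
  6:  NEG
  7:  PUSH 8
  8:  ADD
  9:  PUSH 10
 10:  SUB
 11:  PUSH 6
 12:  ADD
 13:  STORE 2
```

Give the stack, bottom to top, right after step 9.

[7, 10]

PUSH -4  -4
DUP      -4 -4
EQ       1
PUSH 2   1 2
MOD      1
NEG      -1
PUSH 8   -1 8
ADD      7
PUSH 10  7 10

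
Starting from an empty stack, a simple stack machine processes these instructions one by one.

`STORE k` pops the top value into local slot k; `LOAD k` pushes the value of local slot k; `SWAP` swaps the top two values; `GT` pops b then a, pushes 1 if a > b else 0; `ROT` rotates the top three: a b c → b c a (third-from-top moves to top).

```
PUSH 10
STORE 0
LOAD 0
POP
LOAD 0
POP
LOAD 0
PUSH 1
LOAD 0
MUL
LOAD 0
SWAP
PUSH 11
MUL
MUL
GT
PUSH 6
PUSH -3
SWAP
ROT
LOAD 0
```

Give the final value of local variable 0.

10

PUSH 10 → [10]
STORE 0 → []
LOAD 0  → [10]
POP     → []
LOAD 0  → [10]
POP     → []
LOAD 0  → [10]
PUSH 1  → [10, 1]
LOAD 0  → [10, 1, 10]
MUL     → [10, 10]
LOAD 0  → [10, 10, 10]
SWAP    → [10, 10, 10]
PUSH 11 → [10, 10, 10, 11]
MUL     → [10, 10, 110]
MUL     → [10, 1100]
GT      → [0]
PUSH 6  → [0, 6]
PUSH -3 → [0, 6, -3]
SWAP    → [0, -3, 6]
ROT     → [-3, 6, 0]
LOAD 0  → [-3, 6, 0, 10]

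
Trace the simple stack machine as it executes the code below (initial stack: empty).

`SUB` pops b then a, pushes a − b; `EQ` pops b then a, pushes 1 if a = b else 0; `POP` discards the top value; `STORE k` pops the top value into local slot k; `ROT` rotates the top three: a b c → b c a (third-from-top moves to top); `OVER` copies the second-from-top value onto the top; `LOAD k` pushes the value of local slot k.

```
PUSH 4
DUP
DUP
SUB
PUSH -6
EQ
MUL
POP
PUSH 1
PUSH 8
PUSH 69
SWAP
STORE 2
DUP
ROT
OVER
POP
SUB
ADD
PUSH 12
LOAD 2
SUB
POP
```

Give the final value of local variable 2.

PUSH 4   [4]
DUP      [4, 4]
DUP      [4, 4, 4]
SUB      [4, 0]
PUSH -6  [4, 0, -6]
EQ       [4, 0]
MUL      [0]
POP      []
PUSH 1   [1]
PUSH 8   [1, 8]
PUSH 69  [1, 8, 69]
SWAP     [1, 69, 8]
STORE 2  [1, 69]
DUP      [1, 69, 69]
ROT      [69, 69, 1]
OVER     [69, 69, 1, 69]
POP      [69, 69, 1]
SUB      [69, 68]
ADD      [137]
PUSH 12  [137, 12]
LOAD 2   [137, 12, 8]
SUB      [137, 4]
POP      [137]

8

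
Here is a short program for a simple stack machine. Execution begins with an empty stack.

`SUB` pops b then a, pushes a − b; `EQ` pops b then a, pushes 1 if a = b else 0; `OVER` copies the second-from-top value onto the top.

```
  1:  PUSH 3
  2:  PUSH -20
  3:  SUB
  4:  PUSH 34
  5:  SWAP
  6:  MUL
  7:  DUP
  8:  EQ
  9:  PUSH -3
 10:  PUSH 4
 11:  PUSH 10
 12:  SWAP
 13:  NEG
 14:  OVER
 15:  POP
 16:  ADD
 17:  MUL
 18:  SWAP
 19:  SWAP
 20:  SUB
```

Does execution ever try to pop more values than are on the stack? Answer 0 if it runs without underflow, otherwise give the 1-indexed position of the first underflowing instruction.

0

PUSH 3   → 3
PUSH -20 → 3 -20
SUB      → 23
PUSH 34  → 23 34
SWAP     → 34 23
MUL      → 782
DUP      → 782 782
EQ       → 1
PUSH -3  → 1 -3
PUSH 4   → 1 -3 4
PUSH 10  → 1 -3 4 10
SWAP     → 1 -3 10 4
NEG      → 1 -3 10 -4
OVER     → 1 -3 10 -4 10
POP      → 1 -3 10 -4
ADD      → 1 -3 6
MUL      → 1 -18
SWAP     → -18 1
SWAP     → 1 -18
SUB      → 19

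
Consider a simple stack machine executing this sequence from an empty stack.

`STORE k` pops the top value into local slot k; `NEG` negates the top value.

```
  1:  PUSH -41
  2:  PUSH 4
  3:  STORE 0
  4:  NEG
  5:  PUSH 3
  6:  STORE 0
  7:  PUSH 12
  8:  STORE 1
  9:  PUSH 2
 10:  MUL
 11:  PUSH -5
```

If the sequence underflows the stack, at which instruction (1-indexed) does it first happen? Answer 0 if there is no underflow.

0

PUSH -41 -> [-41]
PUSH 4   -> [-41, 4]
STORE 0  -> [-41]
NEG      -> [41]
PUSH 3   -> [41, 3]
STORE 0  -> [41]
PUSH 12  -> [41, 12]
STORE 1  -> [41]
PUSH 2   -> [41, 2]
MUL      -> [82]
PUSH -5  -> [82, -5]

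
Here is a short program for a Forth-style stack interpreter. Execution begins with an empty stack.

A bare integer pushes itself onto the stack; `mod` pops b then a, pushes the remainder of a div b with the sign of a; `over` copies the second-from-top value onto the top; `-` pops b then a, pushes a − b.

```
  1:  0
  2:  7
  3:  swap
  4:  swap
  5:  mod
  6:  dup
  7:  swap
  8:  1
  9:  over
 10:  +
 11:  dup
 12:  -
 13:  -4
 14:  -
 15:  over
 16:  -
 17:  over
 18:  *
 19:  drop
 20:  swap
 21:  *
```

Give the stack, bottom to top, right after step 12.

0    : [0]
7    : [0, 7]
swap : [7, 0]
swap : [0, 7]
mod  : [0]
dup  : [0, 0]
swap : [0, 0]
1    : [0, 0, 1]
over : [0, 0, 1, 0]
+    : [0, 0, 1]
dup  : [0, 0, 1, 1]
-    : [0, 0, 0]

[0, 0, 0]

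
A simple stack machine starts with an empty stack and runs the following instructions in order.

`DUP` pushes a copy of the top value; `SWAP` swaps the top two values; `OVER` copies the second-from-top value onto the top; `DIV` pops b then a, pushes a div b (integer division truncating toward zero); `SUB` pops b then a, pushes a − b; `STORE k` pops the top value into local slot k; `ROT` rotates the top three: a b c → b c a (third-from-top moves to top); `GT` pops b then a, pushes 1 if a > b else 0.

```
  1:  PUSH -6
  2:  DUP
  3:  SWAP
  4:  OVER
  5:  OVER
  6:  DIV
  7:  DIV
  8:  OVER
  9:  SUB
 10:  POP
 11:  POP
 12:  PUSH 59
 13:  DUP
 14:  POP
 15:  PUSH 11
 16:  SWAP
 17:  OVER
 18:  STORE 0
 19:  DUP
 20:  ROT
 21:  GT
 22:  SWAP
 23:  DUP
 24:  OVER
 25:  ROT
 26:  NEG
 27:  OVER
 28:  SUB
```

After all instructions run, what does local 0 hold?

PUSH -6 → -6
DUP     → -6 -6
SWAP    → -6 -6
OVER    → -6 -6 -6
OVER    → -6 -6 -6 -6
DIV     → -6 -6 1
DIV     → -6 -6
OVER    → -6 -6 -6
SUB     → -6 0
POP     → -6
POP     → (empty)
PUSH 59 → 59
DUP     → 59 59
POP     → 59
PUSH 11 → 59 11
SWAP    → 11 59
OVER    → 11 59 11
STORE 0 → 11 59
DUP     → 11 59 59
ROT     → 59 59 11
GT      → 59 1
SWAP    → 1 59
DUP     → 1 59 59
OVER    → 1 59 59 59
ROT     → 1 59 59 59
NEG     → 1 59 59 -59
OVER    → 1 59 59 -59 59
SUB     → 1 59 59 -118

11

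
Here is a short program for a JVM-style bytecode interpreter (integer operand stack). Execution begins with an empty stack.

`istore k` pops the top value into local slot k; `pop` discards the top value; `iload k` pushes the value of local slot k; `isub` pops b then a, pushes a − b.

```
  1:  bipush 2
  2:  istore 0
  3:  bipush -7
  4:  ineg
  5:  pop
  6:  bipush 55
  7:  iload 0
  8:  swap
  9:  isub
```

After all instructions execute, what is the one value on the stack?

bipush 2  : 2
istore 0  : (empty)
bipush -7 : -7
ineg      : 7
pop       : (empty)
bipush 55 : 55
iload 0   : 55 2
swap      : 2 55
isub      : -53

-53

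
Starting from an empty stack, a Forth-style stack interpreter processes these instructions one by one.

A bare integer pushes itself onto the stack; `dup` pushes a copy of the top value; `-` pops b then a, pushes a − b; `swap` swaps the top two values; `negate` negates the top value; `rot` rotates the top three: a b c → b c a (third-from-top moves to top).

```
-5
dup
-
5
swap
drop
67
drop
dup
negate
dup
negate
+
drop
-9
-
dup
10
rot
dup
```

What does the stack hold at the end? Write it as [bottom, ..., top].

-5     -> [-5]
dup    -> [-5, -5]
-      -> [0]
5      -> [0, 5]
swap   -> [5, 0]
drop   -> [5]
67     -> [5, 67]
drop   -> [5]
dup    -> [5, 5]
negate -> [5, -5]
dup    -> [5, -5, -5]
negate -> [5, -5, 5]
+      -> [5, 0]
drop   -> [5]
-9     -> [5, -9]
-      -> [14]
dup    -> [14, 14]
10     -> [14, 14, 10]
rot    -> [14, 10, 14]
dup    -> [14, 10, 14, 14]

[14, 10, 14, 14]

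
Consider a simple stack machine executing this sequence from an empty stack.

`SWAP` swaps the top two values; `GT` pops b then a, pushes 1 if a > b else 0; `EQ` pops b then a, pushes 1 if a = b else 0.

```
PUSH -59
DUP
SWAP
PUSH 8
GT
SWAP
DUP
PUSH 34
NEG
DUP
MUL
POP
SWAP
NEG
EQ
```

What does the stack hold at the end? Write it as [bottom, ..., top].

PUSH -59 → [-59]
DUP      → [-59, -59]
SWAP     → [-59, -59]
PUSH 8   → [-59, -59, 8]
GT       → [-59, 0]
SWAP     → [0, -59]
DUP      → [0, -59, -59]
PUSH 34  → [0, -59, -59, 34]
NEG      → [0, -59, -59, -34]
DUP      → [0, -59, -59, -34, -34]
MUL      → [0, -59, -59, 1156]
POP      → [0, -59, -59]
SWAP     → [0, -59, -59]
NEG      → [0, -59, 59]
EQ       → [0, 0]

[0, 0]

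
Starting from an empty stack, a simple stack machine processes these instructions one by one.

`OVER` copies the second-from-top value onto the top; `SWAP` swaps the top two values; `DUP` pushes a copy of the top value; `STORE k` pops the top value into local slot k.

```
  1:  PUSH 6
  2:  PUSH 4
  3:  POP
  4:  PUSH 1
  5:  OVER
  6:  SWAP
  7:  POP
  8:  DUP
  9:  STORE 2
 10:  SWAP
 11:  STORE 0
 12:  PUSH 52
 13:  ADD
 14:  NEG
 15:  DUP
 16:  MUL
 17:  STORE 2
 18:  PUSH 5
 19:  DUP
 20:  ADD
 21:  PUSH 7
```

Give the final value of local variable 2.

3364

PUSH 6   6
PUSH 4   6 4
POP      6
PUSH 1   6 1
OVER     6 1 6
SWAP     6 6 1
POP      6 6
DUP      6 6 6
STORE 2  6 6
SWAP     6 6
STORE 0  6
PUSH 52  6 52
ADD      58
NEG      -58
DUP      -58 -58
MUL      3364
STORE 2  (empty)
PUSH 5   5
DUP      5 5
ADD      10
PUSH 7   10 7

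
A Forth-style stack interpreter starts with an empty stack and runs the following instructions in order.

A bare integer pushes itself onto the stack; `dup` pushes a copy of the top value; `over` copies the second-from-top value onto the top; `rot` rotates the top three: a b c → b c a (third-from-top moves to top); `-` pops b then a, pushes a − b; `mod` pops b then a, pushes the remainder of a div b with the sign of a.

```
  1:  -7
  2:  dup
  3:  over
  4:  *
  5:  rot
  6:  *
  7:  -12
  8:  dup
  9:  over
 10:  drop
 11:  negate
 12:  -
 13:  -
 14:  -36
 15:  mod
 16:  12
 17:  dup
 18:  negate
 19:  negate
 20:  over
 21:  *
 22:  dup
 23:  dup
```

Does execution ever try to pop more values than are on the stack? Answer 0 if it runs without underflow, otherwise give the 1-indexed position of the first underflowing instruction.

-7   → [-7]
dup  → [-7, -7]
over → [-7, -7, -7]
*    → [-7, 49]
rot  — needs 3 operands, stack has 2 → underflow

5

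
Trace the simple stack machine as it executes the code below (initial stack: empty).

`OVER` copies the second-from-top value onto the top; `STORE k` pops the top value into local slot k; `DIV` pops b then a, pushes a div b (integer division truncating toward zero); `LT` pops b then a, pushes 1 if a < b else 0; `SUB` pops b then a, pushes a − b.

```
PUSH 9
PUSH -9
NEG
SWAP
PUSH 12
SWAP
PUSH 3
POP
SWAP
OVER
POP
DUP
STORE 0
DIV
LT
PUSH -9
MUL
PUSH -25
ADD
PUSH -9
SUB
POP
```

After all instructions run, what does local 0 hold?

12

PUSH 9    9
PUSH -9   9 -9
NEG       9 9
SWAP      9 9
PUSH 12   9 9 12
SWAP      9 12 9
PUSH 3    9 12 9 3
POP       9 12 9
SWAP      9 9 12
OVER      9 9 12 9
POP       9 9 12
DUP       9 9 12 12
STORE 0   9 9 12
DIV       9 0
LT        0
PUSH -9   0 -9
MUL       0
PUSH -25  0 -25
ADD       -25
PUSH -9   -25 -9
SUB       -16
POP       (empty)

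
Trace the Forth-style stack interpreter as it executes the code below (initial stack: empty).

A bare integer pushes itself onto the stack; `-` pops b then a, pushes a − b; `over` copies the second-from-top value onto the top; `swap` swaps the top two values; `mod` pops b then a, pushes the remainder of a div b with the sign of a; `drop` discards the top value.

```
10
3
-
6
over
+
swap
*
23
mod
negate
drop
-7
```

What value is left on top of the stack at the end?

-7

10     : 10
3      : 10 3
-      : 7
6      : 7 6
over   : 7 6 7
+      : 7 13
swap   : 13 7
*      : 91
23     : 91 23
mod    : 22
negate : -22
drop   : (empty)
-7     : -7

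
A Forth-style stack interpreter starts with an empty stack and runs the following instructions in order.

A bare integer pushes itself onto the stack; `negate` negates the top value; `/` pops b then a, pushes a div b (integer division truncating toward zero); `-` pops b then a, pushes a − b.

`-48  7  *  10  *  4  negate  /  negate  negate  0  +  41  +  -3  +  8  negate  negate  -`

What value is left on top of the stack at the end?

870

-48    → [-48]
7      → [-48, 7]
*      → [-336]
10     → [-336, 10]
*      → [-3360]
4      → [-3360, 4]
negate → [-3360, -4]
/      → [840]
negate → [-840]
negate → [840]
0      → [840, 0]
+      → [840]
41     → [840, 41]
+      → [881]
-3     → [881, -3]
+      → [878]
8      → [878, 8]
negate → [878, -8]
negate → [878, 8]
-      → [870]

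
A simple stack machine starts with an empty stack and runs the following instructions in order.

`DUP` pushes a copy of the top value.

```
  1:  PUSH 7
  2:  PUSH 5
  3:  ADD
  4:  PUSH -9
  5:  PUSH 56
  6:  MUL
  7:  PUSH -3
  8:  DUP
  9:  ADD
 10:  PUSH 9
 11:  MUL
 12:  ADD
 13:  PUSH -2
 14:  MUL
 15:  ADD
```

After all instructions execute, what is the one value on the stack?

1128

PUSH 7  : 7
PUSH 5  : 7 5
ADD     : 12
PUSH -9 : 12 -9
PUSH 56 : 12 -9 56
MUL     : 12 -504
PUSH -3 : 12 -504 -3
DUP     : 12 -504 -3 -3
ADD     : 12 -504 -6
PUSH 9  : 12 -504 -6 9
MUL     : 12 -504 -54
ADD     : 12 -558
PUSH -2 : 12 -558 -2
MUL     : 12 1116
ADD     : 1128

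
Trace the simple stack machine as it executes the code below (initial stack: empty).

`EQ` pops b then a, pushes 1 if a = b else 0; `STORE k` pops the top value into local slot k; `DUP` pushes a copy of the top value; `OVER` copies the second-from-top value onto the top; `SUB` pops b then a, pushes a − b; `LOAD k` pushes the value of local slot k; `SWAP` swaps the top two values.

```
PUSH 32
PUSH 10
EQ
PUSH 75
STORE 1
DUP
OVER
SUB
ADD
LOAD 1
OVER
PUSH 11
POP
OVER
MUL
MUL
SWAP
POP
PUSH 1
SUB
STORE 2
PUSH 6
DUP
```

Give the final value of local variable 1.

75

PUSH 32 : [32]
PUSH 10 : [32, 10]
EQ      : [0]
PUSH 75 : [0, 75]
STORE 1 : [0]
DUP     : [0, 0]
OVER    : [0, 0, 0]
SUB     : [0, 0]
ADD     : [0]
LOAD 1  : [0, 75]
OVER    : [0, 75, 0]
PUSH 11 : [0, 75, 0, 11]
POP     : [0, 75, 0]
OVER    : [0, 75, 0, 75]
MUL     : [0, 75, 0]
MUL     : [0, 0]
SWAP    : [0, 0]
POP     : [0]
PUSH 1  : [0, 1]
SUB     : [-1]
STORE 2 : []
PUSH 6  : [6]
DUP     : [6, 6]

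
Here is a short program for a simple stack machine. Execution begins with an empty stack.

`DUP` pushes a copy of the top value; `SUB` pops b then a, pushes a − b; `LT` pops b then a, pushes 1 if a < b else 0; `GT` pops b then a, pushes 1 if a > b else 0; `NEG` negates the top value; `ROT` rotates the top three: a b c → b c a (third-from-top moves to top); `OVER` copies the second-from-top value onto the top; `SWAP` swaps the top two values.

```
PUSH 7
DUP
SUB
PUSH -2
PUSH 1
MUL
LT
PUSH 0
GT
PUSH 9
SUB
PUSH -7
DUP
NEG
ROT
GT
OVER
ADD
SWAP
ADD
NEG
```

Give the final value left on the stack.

PUSH 7  : [7]
DUP     : [7, 7]
SUB     : [0]
PUSH -2 : [0, -2]
PUSH 1  : [0, -2, 1]
MUL     : [0, -2]
LT      : [0]
PUSH 0  : [0, 0]
GT      : [0]
PUSH 9  : [0, 9]
SUB     : [-9]
PUSH -7 : [-9, -7]
DUP     : [-9, -7, -7]
NEG     : [-9, -7, 7]
ROT     : [-7, 7, -9]
GT      : [-7, 1]
OVER    : [-7, 1, -7]
ADD     : [-7, -6]
SWAP    : [-6, -7]
ADD     : [-13]
NEG     : [13]

13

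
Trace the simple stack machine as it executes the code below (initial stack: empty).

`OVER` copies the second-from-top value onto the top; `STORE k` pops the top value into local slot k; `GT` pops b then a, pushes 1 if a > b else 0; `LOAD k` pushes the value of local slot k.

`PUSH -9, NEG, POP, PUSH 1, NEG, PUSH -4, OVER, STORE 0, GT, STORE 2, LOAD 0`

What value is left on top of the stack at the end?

PUSH -9  [-9]
NEG      [9]
POP      []
PUSH 1   [1]
NEG      [-1]
PUSH -4  [-1, -4]
OVER     [-1, -4, -1]
STORE 0  [-1, -4]
GT       [1]
STORE 2  []
LOAD 0   [-1]

-1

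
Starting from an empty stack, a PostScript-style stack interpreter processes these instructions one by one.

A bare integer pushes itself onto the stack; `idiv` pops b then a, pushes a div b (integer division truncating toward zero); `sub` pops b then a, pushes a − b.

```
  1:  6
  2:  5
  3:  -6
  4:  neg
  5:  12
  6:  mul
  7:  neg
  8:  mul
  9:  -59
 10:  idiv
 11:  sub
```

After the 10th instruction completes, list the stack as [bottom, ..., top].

6    : [6]
5    : [6, 5]
-6   : [6, 5, -6]
neg  : [6, 5, 6]
12   : [6, 5, 6, 12]
mul  : [6, 5, 72]
neg  : [6, 5, -72]
mul  : [6, -360]
-59  : [6, -360, -59]
idiv : [6, 6]

[6, 6]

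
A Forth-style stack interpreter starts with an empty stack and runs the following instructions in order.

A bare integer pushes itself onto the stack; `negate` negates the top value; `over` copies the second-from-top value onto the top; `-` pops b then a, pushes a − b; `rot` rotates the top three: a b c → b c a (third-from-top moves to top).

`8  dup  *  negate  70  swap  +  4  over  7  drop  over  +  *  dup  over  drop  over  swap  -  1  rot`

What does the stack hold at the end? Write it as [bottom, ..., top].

8      → [8]
dup    → [8, 8]
*      → [64]
negate → [-64]
70     → [-64, 70]
swap   → [70, -64]
+      → [6]
4      → [6, 4]
over   → [6, 4, 6]
7      → [6, 4, 6, 7]
drop   → [6, 4, 6]
over   → [6, 4, 6, 4]
+      → [6, 4, 10]
*      → [6, 40]
dup    → [6, 40, 40]
over   → [6, 40, 40, 40]
drop   → [6, 40, 40]
over   → [6, 40, 40, 40]
swap   → [6, 40, 40, 40]
-      → [6, 40, 0]
1      → [6, 40, 0, 1]
rot    → [6, 0, 1, 40]

[6, 0, 1, 40]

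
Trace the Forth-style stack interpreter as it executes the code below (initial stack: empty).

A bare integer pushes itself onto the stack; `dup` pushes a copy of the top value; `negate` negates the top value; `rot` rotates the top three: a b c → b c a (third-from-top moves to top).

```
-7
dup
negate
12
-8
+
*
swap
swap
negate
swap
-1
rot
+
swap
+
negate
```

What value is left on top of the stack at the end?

-7     -> -7
dup    -> -7 -7
negate -> -7 7
12     -> -7 7 12
-8     -> -7 7 12 -8
+      -> -7 7 4
*      -> -7 28
swap   -> 28 -7
swap   -> -7 28
negate -> -7 -28
swap   -> -28 -7
-1     -> -28 -7 -1
rot    -> -7 -1 -28
+      -> -7 -29
swap   -> -29 -7
+      -> -36
negate -> 36

36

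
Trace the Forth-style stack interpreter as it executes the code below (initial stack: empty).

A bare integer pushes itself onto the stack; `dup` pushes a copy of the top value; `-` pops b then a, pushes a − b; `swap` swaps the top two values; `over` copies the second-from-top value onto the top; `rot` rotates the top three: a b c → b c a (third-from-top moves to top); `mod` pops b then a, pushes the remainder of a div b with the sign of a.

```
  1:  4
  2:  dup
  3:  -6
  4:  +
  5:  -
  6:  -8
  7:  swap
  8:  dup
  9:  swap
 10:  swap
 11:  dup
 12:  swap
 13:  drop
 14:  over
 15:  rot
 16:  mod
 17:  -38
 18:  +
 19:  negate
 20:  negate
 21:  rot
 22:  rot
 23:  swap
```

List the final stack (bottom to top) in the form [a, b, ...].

4       4
dup     4 4
-6      4 4 -6
+       4 -2
-       6
-8      6 -8
swap    -8 6
dup     -8 6 6
swap    -8 6 6
swap    -8 6 6
dup     -8 6 6 6
swap    -8 6 6 6
drop    -8 6 6
over    -8 6 6 6
rot     -8 6 6 6
mod     -8 6 0
-38     -8 6 0 -38
+       -8 6 -38
negate  -8 6 38
negate  -8 6 -38
rot     6 -38 -8
rot     -38 -8 6
swap    -38 6 -8

[-38, 6, -8]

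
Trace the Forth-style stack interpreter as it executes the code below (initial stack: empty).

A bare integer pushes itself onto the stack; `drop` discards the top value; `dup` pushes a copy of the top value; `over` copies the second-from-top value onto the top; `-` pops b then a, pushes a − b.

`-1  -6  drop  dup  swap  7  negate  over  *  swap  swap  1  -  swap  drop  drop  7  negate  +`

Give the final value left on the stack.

-8

-1     → -1
-6     → -1 -6
drop   → -1
dup    → -1 -1
swap   → -1 -1
7      → -1 -1 7
negate → -1 -1 -7
over   → -1 -1 -7 -1
*      → -1 -1 7
swap   → -1 7 -1
swap   → -1 -1 7
1      → -1 -1 7 1
-      → -1 -1 6
swap   → -1 6 -1
drop   → -1 6
drop   → -1
7      → -1 7
negate → -1 -7
+      → -8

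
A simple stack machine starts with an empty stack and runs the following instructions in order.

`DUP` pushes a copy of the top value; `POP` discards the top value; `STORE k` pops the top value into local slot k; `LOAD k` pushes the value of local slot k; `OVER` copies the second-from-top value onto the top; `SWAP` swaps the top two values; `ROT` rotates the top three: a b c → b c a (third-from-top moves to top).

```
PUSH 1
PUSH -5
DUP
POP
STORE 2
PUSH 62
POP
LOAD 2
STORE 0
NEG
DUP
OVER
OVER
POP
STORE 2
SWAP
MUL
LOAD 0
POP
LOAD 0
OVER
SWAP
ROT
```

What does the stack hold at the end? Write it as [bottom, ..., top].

[1, -5, 1]

PUSH 1  : [1]
PUSH -5 : [1, -5]
DUP     : [1, -5, -5]
POP     : [1, -5]
STORE 2 : [1]
PUSH 62 : [1, 62]
POP     : [1]
LOAD 2  : [1, -5]
STORE 0 : [1]
NEG     : [-1]
DUP     : [-1, -1]
OVER    : [-1, -1, -1]
OVER    : [-1, -1, -1, -1]
POP     : [-1, -1, -1]
STORE 2 : [-1, -1]
SWAP    : [-1, -1]
MUL     : [1]
LOAD 0  : [1, -5]
POP     : [1]
LOAD 0  : [1, -5]
OVER    : [1, -5, 1]
SWAP    : [1, 1, -5]
ROT     : [1, -5, 1]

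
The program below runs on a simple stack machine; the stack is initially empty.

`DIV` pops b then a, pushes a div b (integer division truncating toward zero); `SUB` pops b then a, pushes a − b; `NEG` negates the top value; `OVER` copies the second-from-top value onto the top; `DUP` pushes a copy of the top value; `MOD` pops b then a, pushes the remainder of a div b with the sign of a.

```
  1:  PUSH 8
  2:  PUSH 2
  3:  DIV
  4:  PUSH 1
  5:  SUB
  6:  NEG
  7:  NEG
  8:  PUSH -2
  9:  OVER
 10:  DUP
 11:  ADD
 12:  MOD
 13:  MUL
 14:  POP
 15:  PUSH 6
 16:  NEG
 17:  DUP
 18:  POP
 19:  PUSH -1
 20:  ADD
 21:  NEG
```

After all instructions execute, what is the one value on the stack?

7

PUSH 8  → 8
PUSH 2  → 8 2
DIV     → 4
PUSH 1  → 4 1
SUB     → 3
NEG     → -3
NEG     → 3
PUSH -2 → 3 -2
OVER    → 3 -2 3
DUP     → 3 -2 3 3
ADD     → 3 -2 6
MOD     → 3 -2
MUL     → -6
POP     → (empty)
PUSH 6  → 6
NEG     → -6
DUP     → -6 -6
POP     → -6
PUSH -1 → -6 -1
ADD     → -7
NEG     → 7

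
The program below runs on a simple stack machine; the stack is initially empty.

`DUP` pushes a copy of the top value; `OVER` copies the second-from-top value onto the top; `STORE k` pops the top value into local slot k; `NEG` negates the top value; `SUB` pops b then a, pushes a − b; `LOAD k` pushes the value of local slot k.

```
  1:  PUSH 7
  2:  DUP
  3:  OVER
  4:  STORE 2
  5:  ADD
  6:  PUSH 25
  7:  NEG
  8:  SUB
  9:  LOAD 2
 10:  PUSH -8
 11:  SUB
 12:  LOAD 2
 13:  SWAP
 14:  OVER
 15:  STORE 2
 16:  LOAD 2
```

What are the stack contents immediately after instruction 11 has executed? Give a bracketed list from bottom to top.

PUSH 7  -> 7
DUP     -> 7 7
OVER    -> 7 7 7
STORE 2 -> 7 7
ADD     -> 14
PUSH 25 -> 14 25
NEG     -> 14 -25
SUB     -> 39
LOAD 2  -> 39 7
PUSH -8 -> 39 7 -8
SUB     -> 39 15

[39, 15]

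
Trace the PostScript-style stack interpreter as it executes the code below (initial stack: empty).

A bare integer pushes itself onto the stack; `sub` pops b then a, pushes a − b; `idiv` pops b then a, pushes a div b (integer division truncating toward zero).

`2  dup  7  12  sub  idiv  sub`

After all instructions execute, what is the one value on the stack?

2    -> 2
dup  -> 2 2
7    -> 2 2 7
12   -> 2 2 7 12
sub  -> 2 2 -5
idiv -> 2 0
sub  -> 2

2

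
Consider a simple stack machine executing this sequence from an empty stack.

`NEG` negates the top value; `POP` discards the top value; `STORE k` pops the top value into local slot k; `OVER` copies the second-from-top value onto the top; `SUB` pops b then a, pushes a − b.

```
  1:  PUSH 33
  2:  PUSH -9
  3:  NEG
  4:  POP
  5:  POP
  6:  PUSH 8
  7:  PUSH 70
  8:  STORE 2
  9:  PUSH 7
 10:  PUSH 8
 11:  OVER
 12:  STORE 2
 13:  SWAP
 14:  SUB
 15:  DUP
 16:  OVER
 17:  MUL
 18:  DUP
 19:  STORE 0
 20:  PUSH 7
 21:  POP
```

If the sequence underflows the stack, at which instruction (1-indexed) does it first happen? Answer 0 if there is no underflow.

0

PUSH 33 → 33
PUSH -9 → 33 -9
NEG     → 33 9
POP     → 33
POP     → (empty)
PUSH 8  → 8
PUSH 70 → 8 70
STORE 2 → 8
PUSH 7  → 8 7
PUSH 8  → 8 7 8
OVER    → 8 7 8 7
STORE 2 → 8 7 8
SWAP    → 8 8 7
SUB     → 8 1
DUP     → 8 1 1
OVER    → 8 1 1 1
MUL     → 8 1 1
DUP     → 8 1 1 1
STORE 0 → 8 1 1
PUSH 7  → 8 1 1 7
POP     → 8 1 1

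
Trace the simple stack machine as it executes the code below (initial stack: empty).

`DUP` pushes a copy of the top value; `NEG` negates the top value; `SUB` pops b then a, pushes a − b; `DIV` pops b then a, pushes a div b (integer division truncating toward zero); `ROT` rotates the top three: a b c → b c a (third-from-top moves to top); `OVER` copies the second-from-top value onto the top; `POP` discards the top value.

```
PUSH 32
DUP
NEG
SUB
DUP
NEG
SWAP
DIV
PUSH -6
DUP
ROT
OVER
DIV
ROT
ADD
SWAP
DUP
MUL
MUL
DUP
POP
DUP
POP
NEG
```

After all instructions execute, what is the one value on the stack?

216

PUSH 32 -> 32
DUP     -> 32 32
NEG     -> 32 -32
SUB     -> 64
DUP     -> 64 64
NEG     -> 64 -64
SWAP    -> -64 64
DIV     -> -1
PUSH -6 -> -1 -6
DUP     -> -1 -6 -6
ROT     -> -6 -6 -1
OVER    -> -6 -6 -1 -6
DIV     -> -6 -6 0
ROT     -> -6 0 -6
ADD     -> -6 -6
SWAP    -> -6 -6
DUP     -> -6 -6 -6
MUL     -> -6 36
MUL     -> -216
DUP     -> -216 -216
POP     -> -216
DUP     -> -216 -216
POP     -> -216
NEG     -> 216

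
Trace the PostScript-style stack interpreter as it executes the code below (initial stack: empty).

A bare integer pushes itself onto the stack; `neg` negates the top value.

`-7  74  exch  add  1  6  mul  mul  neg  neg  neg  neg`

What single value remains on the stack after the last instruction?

402

-7   -> [-7]
74   -> [-7, 74]
exch -> [74, -7]
add  -> [67]
1    -> [67, 1]
6    -> [67, 1, 6]
mul  -> [67, 6]
mul  -> [402]
neg  -> [-402]
neg  -> [402]
neg  -> [-402]
neg  -> [402]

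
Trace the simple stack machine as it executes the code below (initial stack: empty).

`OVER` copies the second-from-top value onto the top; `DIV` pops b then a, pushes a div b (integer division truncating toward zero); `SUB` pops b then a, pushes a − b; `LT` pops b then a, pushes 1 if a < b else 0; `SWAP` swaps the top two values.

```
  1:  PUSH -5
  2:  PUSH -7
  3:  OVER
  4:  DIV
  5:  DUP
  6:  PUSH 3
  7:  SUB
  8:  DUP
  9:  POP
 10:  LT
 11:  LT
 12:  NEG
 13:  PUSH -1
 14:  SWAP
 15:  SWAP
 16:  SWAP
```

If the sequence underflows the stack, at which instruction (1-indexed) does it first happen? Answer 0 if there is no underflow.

0

PUSH -5 -> [-5]
PUSH -7 -> [-5, -7]
OVER    -> [-5, -7, -5]
DIV     -> [-5, 1]
DUP     -> [-5, 1, 1]
PUSH 3  -> [-5, 1, 1, 3]
SUB     -> [-5, 1, -2]
DUP     -> [-5, 1, -2, -2]
POP     -> [-5, 1, -2]
LT      -> [-5, 0]
LT      -> [1]
NEG     -> [-1]
PUSH -1 -> [-1, -1]
SWAP    -> [-1, -1]
SWAP    -> [-1, -1]
SWAP    -> [-1, -1]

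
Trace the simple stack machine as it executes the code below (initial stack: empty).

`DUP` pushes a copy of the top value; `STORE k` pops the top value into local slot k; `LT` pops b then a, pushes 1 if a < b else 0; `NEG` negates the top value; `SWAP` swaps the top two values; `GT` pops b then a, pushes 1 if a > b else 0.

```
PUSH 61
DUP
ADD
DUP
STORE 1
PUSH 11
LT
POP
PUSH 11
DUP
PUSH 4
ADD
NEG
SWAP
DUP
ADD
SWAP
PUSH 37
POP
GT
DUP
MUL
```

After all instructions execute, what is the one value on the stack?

PUSH 61 : [61]
DUP     : [61, 61]
ADD     : [122]
DUP     : [122, 122]
STORE 1 : [122]
PUSH 11 : [122, 11]
LT      : [0]
POP     : []
PUSH 11 : [11]
DUP     : [11, 11]
PUSH 4  : [11, 11, 4]
ADD     : [11, 15]
NEG     : [11, -15]
SWAP    : [-15, 11]
DUP     : [-15, 11, 11]
ADD     : [-15, 22]
SWAP    : [22, -15]
PUSH 37 : [22, -15, 37]
POP     : [22, -15]
GT      : [1]
DUP     : [1, 1]
MUL     : [1]

1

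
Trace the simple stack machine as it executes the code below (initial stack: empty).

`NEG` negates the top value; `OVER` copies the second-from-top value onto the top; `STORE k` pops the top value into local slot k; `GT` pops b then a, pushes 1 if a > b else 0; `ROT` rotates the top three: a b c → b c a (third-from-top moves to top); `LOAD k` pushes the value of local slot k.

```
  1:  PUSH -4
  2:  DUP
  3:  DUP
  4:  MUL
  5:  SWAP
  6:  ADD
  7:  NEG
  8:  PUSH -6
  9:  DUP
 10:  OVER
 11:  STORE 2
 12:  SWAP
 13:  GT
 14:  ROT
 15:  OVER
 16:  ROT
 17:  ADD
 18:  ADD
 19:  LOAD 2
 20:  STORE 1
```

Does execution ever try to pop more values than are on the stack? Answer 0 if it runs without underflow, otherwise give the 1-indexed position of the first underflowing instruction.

14

PUSH -4 : [-4]
DUP     : [-4, -4]
DUP     : [-4, -4, -4]
MUL     : [-4, 16]
SWAP    : [16, -4]
ADD     : [12]
NEG     : [-12]
PUSH -6 : [-12, -6]
DUP     : [-12, -6, -6]
OVER    : [-12, -6, -6, -6]
STORE 2 : [-12, -6, -6]
SWAP    : [-12, -6, -6]
GT      : [-12, 0]
ROT  — needs 3 operands, stack has 2 → underflow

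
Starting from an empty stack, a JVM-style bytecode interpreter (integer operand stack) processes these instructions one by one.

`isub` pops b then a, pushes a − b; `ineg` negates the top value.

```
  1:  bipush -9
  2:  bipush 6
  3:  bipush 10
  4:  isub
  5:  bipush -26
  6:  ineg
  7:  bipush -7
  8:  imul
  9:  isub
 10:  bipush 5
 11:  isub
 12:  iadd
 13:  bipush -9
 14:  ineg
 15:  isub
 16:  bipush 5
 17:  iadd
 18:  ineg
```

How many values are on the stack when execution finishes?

1

bipush -9  → [-9]
bipush 6   → [-9, 6]
bipush 10  → [-9, 6, 10]
isub       → [-9, -4]
bipush -26 → [-9, -4, -26]
ineg       → [-9, -4, 26]
bipush -7  → [-9, -4, 26, -7]
imul       → [-9, -4, -182]
isub       → [-9, 178]
bipush 5   → [-9, 178, 5]
isub       → [-9, 173]
iadd       → [164]
bipush -9  → [164, -9]
ineg       → [164, 9]
isub       → [155]
bipush 5   → [155, 5]
iadd       → [160]
ineg       → [-160]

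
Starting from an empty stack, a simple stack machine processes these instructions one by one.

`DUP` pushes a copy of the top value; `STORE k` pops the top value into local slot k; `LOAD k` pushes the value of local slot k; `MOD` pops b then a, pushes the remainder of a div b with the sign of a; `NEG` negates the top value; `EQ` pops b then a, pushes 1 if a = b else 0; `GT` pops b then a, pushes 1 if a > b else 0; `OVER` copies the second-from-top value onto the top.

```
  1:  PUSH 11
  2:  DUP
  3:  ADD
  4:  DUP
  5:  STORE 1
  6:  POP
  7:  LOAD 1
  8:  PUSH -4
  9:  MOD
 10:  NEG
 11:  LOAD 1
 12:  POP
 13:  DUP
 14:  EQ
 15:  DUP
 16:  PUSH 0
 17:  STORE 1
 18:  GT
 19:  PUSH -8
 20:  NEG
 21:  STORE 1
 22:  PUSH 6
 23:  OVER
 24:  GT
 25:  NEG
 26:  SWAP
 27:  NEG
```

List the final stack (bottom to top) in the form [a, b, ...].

PUSH 11 -> [11]
DUP     -> [11, 11]
ADD     -> [22]
DUP     -> [22, 22]
STORE 1 -> [22]
POP     -> []
LOAD 1  -> [22]
PUSH -4 -> [22, -4]
MOD     -> [2]
NEG     -> [-2]
LOAD 1  -> [-2, 22]
POP     -> [-2]
DUP     -> [-2, -2]
EQ      -> [1]
DUP     -> [1, 1]
PUSH 0  -> [1, 1, 0]
STORE 1 -> [1, 1]
GT      -> [0]
PUSH -8 -> [0, -8]
NEG     -> [0, 8]
STORE 1 -> [0]
PUSH 6  -> [0, 6]
OVER    -> [0, 6, 0]
GT      -> [0, 1]
NEG     -> [0, -1]
SWAP    -> [-1, 0]
NEG     -> [-1, 0]

[-1, 0]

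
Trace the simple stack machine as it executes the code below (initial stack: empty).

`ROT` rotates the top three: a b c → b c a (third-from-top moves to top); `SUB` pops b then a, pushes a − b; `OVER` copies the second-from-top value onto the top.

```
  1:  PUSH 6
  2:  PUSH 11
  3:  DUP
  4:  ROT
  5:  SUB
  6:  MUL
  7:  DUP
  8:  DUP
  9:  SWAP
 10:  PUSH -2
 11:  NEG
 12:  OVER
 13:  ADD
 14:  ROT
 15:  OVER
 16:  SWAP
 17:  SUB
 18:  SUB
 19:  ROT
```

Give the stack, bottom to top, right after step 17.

PUSH 6  -> [6]
PUSH 11 -> [6, 11]
DUP     -> [6, 11, 11]
ROT     -> [11, 11, 6]
SUB     -> [11, 5]
MUL     -> [55]
DUP     -> [55, 55]
DUP     -> [55, 55, 55]
SWAP    -> [55, 55, 55]
PUSH -2 -> [55, 55, 55, -2]
NEG     -> [55, 55, 55, 2]
OVER    -> [55, 55, 55, 2, 55]
ADD     -> [55, 55, 55, 57]
ROT     -> [55, 55, 57, 55]
OVER    -> [55, 55, 57, 55, 57]
SWAP    -> [55, 55, 57, 57, 55]
SUB     -> [55, 55, 57, 2]

[55, 55, 57, 2]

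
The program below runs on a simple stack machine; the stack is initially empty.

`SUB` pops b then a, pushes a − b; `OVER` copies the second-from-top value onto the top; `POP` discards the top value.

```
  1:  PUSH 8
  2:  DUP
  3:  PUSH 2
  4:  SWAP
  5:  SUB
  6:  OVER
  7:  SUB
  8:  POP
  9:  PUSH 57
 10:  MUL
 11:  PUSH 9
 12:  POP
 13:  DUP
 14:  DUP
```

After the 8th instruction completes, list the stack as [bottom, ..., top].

PUSH 8 : 8
DUP    : 8 8
PUSH 2 : 8 8 2
SWAP   : 8 2 8
SUB    : 8 -6
OVER   : 8 -6 8
SUB    : 8 -14
POP    : 8

[8]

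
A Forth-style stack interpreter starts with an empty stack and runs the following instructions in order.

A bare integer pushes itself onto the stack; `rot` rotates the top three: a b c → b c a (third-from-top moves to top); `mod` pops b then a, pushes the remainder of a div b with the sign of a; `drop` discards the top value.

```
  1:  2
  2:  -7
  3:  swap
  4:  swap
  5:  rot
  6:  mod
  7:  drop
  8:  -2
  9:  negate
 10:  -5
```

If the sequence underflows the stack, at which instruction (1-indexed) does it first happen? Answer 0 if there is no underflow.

2    → 2
-7   → 2 -7
swap → -7 2
swap → 2 -7
rot  — needs 3 operands, stack has 2 → underflow

5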